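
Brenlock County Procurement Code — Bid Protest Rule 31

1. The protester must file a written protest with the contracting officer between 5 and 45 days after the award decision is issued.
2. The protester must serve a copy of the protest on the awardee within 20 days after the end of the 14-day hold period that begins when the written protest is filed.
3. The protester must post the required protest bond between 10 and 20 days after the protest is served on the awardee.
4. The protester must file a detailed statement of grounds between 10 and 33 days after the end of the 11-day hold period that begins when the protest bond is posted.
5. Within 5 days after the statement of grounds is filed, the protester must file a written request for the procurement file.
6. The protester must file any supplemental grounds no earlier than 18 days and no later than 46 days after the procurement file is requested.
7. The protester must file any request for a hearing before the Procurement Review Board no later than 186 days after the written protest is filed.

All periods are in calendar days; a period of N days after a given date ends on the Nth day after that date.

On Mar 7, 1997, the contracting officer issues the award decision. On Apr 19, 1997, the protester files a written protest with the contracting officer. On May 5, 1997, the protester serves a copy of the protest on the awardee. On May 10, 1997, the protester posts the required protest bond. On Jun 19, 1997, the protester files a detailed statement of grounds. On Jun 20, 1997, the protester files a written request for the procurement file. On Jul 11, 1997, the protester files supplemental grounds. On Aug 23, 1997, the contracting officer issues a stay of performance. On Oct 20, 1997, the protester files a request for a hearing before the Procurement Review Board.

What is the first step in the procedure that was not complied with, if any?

Step 1 — 5 and 45 days from Mar 7, 1997 (when the award decision is issued) are Mar 12, 1997 and Apr 21, 1997 respectively; done Apr 19, 1997 — within the window.
Step 2 — counting 20 days from May 3, 1997 (end of the 14-day hold period, which began when the written protest is filed on Apr 19, 1997) gives a deadline of May 23, 1997; May 5, 1997 is within that limit.
Step 3 — 10 and 20 days from May 5, 1997 (when the protest is served on the awardee) are May 15, 1997 and May 25, 1997 respectively; done May 10, 1997 — 5 days before the window opened.

Step 3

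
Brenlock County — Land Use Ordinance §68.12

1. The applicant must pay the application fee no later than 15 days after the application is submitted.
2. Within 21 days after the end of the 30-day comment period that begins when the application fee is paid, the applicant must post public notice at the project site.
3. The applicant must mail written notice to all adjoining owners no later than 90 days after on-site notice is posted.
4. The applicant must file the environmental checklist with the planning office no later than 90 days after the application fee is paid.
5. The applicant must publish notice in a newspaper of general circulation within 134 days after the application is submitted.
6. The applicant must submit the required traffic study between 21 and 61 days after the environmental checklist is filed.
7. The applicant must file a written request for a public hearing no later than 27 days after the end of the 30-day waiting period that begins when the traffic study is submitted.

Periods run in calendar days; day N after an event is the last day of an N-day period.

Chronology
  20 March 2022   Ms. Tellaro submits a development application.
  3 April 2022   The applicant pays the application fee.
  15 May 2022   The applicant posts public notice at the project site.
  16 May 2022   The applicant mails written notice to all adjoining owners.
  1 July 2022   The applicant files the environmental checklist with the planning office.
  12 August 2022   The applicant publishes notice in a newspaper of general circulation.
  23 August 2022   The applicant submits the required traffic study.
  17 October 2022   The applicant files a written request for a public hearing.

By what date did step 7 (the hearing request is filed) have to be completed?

19 October 2022

The traffic study is submitted on 23 August 2022; the 30-day waiting period therefore ends 22 September 2022, and step 7 runs from that date. 27 days after 22 September 2022 is 19 October 2022.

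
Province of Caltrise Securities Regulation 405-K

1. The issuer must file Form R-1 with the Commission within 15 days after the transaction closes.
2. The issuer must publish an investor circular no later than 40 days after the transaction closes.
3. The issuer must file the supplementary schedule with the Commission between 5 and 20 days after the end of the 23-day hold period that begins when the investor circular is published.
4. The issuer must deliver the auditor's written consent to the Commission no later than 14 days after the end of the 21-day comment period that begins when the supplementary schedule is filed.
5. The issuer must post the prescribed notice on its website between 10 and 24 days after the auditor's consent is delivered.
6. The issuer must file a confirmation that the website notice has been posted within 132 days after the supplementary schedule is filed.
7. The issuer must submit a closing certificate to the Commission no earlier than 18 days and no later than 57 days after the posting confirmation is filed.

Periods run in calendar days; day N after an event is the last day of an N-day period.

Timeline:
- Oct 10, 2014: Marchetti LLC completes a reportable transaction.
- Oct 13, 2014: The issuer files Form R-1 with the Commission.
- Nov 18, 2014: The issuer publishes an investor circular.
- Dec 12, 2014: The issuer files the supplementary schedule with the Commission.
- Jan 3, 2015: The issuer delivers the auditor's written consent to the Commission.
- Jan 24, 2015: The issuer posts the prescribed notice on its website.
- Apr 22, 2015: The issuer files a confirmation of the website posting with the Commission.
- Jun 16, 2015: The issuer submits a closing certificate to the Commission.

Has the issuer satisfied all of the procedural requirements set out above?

No

Step 1 — counting 15 days from Oct 10, 2014 (when the transaction closes) gives a deadline of Oct 25, 2014; completed Oct 13, 2014, before the deadline.
Step 2 — counting 40 days from Oct 10, 2014 (when the transaction closes) gives a deadline of Nov 19, 2014; done Nov 18, 2014 — timely.
Step 3 — 5 and 20 days from Dec 11, 2014 (end of the 23-day hold period, which began when the investor circular is published on Nov 18, 2014) are Dec 16, 2014 and Dec 31, 2014 respectively; done Dec 12, 2014 — 4 days before the window opened.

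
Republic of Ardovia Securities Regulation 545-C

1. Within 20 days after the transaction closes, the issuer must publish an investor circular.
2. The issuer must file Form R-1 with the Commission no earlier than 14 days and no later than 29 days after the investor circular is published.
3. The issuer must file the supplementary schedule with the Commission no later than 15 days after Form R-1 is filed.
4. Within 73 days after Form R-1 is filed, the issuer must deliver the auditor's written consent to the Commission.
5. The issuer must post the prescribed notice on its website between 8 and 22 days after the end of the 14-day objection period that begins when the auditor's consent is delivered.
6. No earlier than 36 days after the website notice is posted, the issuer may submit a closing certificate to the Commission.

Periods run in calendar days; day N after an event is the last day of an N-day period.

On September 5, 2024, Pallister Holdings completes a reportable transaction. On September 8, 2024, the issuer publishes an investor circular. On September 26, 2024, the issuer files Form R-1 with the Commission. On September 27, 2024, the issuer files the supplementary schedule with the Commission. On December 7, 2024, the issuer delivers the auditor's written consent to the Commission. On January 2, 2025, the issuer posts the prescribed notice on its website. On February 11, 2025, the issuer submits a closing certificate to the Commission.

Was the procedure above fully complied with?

Step 1 — counting 20 days from September 5, 2024 (when the transaction closes) gives a deadline of September 25, 2024; completed September 8, 2024, before the deadline.
Step 2 — 14 and 29 days from September 8, 2024 (when the investor circular is published) are September 22, 2024 and October 7, 2024 respectively; done September 26, 2024, which is between those dates.
Step 3 — counting 15 days from September 26, 2024 (when Form R-1 is filed) gives a deadline of October 11, 2024; done September 27, 2024 — timely.
Step 4 — counting 73 days from September 26, 2024 (when Form R-1 is filed) gives a deadline of December 8, 2024; done December 7, 2024 — timely.
Step 5 — 8 and 22 days from December 21, 2024 (end of the 14-day objection period, which began when the auditor's consent is delivered on December 7, 2024) are December 29, 2024 and January 12, 2025 respectively; January 2, 2025 falls inside that range.
Step 6 — must wait 36 days from January 2, 2025 (when the website notice is posted), so not before February 7, 2025; done February 11, 2025, after the minimum wait.

Yes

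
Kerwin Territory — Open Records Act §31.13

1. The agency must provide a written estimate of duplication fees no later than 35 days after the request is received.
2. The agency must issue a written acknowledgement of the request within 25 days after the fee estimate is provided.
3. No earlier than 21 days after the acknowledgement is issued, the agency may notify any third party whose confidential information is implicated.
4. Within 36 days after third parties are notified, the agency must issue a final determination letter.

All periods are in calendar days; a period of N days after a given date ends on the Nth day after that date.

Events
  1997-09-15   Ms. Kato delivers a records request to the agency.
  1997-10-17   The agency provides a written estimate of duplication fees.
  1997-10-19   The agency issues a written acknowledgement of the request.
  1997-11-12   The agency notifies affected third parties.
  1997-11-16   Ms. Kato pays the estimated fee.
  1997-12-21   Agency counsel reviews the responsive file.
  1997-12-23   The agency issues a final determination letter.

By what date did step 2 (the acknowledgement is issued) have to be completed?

Step 2 runs from 1997-10-17, when the fee estimate is provided. 25 days after 1997-10-17 is 1997-11-11.

1997-11-11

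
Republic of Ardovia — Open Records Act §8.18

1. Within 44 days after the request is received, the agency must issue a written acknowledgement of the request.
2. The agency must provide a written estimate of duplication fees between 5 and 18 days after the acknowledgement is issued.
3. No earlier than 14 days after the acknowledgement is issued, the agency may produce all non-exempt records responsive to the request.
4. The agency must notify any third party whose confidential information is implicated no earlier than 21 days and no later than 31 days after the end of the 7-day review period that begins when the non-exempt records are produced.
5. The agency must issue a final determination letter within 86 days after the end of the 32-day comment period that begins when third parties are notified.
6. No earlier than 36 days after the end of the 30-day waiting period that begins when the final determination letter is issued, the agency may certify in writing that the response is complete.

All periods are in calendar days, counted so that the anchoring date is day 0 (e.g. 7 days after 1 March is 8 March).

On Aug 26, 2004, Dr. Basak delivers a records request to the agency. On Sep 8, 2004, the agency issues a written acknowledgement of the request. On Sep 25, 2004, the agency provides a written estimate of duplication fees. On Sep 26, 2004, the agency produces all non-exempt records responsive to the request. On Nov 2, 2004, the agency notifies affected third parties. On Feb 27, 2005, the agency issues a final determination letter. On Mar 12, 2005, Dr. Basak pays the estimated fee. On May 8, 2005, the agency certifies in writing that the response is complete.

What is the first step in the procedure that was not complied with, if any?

Step 1: 44 days after Aug 26, 2004 (when the request is received) is Oct 9, 2004; Sep 8, 2004 is within that limit.
Step 2: the window is 5–18 days after Sep 8, 2004 (when the acknowledgement is issued), so Sep 13, 2004 through Sep 26, 2004; done Sep 25, 2004 — within the window.
Step 3: the earliest permitted date is 14 days after Sep 8, 2004 (when the acknowledgement is issued), i.e. Sep 22, 2004; Sep 26, 2004 is on or after that date.
Step 4: the window is 21–31 days after Oct 3, 2004 (end of the 7-day review period, which began when the non-exempt records are produced on Sep 26, 2004), so Oct 24, 2004 through Nov 3, 2004; Nov 2, 2004 falls inside that range.
Step 5: 86 days after Dec 4, 2004 (end of the 32-day comment period, which began when third parties are notified on Nov 2, 2004) is Feb 28, 2005; Feb 27, 2005 is within that limit.
Step 6: the earliest permitted date is 36 days after Mar 29, 2005 (end of the 30-day waiting period, which began when the final determination letter is issued on Feb 27, 2005), i.e. May 4, 2005; done May 8, 2005 — permitted.

None — every step was satisfied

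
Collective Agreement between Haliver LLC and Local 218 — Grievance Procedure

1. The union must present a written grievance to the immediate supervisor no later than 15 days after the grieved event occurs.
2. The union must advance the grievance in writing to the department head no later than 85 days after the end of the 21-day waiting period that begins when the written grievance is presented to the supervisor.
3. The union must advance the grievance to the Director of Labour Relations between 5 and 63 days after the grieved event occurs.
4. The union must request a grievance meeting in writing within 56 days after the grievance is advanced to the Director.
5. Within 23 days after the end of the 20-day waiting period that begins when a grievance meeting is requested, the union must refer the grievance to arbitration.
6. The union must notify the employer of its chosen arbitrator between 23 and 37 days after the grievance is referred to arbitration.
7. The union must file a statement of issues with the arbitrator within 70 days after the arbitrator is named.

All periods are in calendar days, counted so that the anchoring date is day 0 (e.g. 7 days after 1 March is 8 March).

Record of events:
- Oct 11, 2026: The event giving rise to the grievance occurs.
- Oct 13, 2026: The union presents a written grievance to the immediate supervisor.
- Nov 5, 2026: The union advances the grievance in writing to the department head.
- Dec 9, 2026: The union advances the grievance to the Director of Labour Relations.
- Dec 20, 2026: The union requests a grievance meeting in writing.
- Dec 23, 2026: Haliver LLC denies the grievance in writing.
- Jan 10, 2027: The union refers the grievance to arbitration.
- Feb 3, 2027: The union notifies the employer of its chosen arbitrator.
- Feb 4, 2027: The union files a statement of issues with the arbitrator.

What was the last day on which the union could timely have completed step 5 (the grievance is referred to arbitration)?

Feb 1, 2027

A grievance meeting is requested on Dec 20, 2026; the 20-day waiting period therefore ends Jan 9, 2027, and step 5 runs from that date. 23 days after Jan 9, 2027 is Feb 1, 2027.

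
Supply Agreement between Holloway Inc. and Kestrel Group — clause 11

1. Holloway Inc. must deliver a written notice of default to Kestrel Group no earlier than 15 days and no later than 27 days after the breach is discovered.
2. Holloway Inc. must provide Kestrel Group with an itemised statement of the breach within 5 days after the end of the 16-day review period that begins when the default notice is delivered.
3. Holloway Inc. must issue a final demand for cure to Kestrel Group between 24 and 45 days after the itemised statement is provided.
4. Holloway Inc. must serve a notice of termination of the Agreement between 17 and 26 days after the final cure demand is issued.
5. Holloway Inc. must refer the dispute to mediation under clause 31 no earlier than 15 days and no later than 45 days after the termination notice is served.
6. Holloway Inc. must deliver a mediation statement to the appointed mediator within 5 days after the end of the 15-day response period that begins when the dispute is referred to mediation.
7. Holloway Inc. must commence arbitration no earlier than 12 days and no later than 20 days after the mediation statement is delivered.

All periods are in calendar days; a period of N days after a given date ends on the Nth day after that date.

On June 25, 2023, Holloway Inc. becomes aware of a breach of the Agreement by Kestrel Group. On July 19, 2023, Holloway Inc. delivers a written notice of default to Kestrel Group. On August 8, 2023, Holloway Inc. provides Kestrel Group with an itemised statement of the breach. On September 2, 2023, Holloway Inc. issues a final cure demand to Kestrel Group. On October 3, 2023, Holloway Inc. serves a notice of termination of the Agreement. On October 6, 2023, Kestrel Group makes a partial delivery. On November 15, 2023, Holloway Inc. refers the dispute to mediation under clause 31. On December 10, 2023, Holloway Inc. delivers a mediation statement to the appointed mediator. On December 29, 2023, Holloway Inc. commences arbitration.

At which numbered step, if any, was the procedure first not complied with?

Step 1 — 15 and 27 days from June 25, 2023 (when the breach is discovered) are July 10, 2023 and July 22, 2023 respectively; done July 19, 2023 — within the window.
Step 2 — counting 5 days from August 4, 2023 (end of the 16-day review period, which began when the default notice is delivered on July 19, 2023) gives a deadline of August 9, 2023; done August 8, 2023 — timely.
Step 3 — 24 and 45 days from August 8, 2023 (when the itemised statement is provided) are September 1, 2023 and September 22, 2023 respectively; done September 2, 2023, which is between those dates.
Step 4 — 17 and 26 days from September 2, 2023 (when the final cure demand is issued) are September 19, 2023 and September 28, 2023 respectively; done October 3, 2023 — 5 days after the window closed.

Step 4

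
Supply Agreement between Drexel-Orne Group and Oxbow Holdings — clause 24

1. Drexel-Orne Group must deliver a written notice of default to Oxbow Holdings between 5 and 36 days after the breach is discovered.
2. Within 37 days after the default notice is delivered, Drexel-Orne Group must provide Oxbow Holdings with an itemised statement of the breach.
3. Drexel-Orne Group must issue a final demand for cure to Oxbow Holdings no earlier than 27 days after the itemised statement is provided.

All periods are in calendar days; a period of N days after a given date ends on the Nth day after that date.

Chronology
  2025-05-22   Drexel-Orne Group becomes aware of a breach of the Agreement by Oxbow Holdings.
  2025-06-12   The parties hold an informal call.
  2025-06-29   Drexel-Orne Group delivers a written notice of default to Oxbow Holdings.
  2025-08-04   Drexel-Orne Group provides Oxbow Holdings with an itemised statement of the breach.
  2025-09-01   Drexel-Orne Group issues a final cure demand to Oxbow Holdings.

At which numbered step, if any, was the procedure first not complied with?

(1) the permitted window runs from 2025-05-22 + 5 = 2025-05-27 to 2025-05-22 + 36 = 2025-06-27; 2025-06-29 is 2 days past the end of the window.
Later steps need not be reached.

Step 1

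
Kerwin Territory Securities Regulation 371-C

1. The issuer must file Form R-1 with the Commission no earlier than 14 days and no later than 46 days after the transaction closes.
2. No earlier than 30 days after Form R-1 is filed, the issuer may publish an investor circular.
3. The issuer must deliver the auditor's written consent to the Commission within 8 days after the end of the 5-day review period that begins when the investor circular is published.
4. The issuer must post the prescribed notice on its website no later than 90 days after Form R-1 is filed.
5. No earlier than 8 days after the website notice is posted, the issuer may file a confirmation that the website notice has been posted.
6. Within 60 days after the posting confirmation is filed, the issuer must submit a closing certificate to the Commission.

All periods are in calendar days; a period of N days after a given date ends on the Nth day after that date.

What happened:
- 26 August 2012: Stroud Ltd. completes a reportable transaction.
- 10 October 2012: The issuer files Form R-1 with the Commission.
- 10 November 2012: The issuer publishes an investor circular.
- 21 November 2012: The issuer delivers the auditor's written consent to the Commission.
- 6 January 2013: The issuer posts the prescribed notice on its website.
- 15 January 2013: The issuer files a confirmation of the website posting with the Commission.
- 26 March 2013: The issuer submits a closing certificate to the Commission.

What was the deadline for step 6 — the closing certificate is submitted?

Step 6 runs from 15 January 2013, when the posting confirmation is filed. 60 days after 15 January 2013 is 16 March 2013.

16 March 2013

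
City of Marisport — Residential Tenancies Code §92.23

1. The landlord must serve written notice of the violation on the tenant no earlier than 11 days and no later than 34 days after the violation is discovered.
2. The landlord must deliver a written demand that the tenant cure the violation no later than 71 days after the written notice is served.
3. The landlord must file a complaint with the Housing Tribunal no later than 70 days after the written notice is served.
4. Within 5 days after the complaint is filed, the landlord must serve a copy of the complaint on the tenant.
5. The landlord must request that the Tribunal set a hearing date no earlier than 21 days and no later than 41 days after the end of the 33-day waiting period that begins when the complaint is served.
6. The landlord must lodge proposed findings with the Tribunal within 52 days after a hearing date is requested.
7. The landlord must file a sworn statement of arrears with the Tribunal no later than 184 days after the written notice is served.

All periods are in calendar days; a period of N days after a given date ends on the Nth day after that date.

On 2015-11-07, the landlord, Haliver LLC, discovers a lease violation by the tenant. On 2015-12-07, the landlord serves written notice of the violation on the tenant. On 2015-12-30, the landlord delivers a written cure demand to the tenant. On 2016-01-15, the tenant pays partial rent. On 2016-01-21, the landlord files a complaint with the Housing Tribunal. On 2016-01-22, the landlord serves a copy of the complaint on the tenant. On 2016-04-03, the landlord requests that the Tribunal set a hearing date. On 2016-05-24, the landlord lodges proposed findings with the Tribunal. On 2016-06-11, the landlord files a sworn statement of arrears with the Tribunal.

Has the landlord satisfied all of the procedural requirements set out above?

No

(1) the permitted window runs from 2015-11-07 + 11 = 2015-11-18 to 2015-11-07 + 34 = 2015-12-11; done 2015-12-07, which is between those dates.
(2) due by 2015-12-07 + 71 days = 2016-02-16; completed 2015-12-30, before the deadline.
(3) due by 2015-12-07 + 70 days = 2016-02-15; 2016-01-21 is within that limit.
(4) due by 2016-01-21 + 5 days = 2016-01-26; completed 2016-01-22, before the deadline.
(5) the permitted window runs from 2016-02-24 + 21 = 2016-03-16 to 2016-02-24 + 41 = 2016-04-05; 2016-04-03 falls inside that range.
(6) due by 2016-04-03 + 52 days = 2016-05-25; 2016-05-24 is within that limit.
(7) due by 2015-12-07 + 184 days = 2016-06-08; done 2016-06-11 — 3 days late.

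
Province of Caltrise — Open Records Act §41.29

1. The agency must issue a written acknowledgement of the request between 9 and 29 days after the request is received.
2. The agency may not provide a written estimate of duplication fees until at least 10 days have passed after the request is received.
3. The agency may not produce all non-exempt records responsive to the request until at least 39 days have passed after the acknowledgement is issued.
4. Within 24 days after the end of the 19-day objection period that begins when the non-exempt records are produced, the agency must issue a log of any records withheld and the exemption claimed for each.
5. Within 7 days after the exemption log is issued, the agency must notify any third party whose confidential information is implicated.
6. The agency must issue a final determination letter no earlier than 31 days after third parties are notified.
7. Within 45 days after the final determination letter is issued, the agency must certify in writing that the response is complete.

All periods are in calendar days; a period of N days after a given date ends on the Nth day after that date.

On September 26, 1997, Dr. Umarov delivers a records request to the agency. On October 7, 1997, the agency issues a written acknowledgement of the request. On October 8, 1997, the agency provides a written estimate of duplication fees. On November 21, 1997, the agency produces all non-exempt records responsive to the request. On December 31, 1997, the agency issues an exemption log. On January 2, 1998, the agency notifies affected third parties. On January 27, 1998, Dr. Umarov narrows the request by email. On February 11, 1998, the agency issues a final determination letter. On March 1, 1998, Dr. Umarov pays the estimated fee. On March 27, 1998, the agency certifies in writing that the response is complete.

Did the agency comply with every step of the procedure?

Yes

Step 1 — 9 and 29 days from September 26, 1997 (when the request is received) are October 5, 1997 and October 25, 1997 respectively; done October 7, 1997, which is between those dates.
Step 2 — must wait 10 days from September 26, 1997 (when the request is received), so not before October 6, 1997; October 8, 1997 is on or after that date.
Step 3 — must wait 39 days from October 7, 1997 (when the acknowledgement is issued), so not before November 15, 1997; November 21, 1997 is on or after that date.
Step 4 — counting 24 days from December 10, 1997 (end of the 19-day objection period, which began when the non-exempt records are produced on November 21, 1997) gives a deadline of January 3, 1998; December 31, 1997 is within that limit.
Step 5 — counting 7 days from December 31, 1997 (when the exemption log is issued) gives a deadline of January 7, 1998; completed January 2, 1998, before the deadline.
Step 6 — must wait 31 days from January 2, 1998 (when third parties are notified), so not before February 2, 1998; February 11, 1998 is on or after that date.
Step 7 — counting 45 days from February 11, 1998 (when the final determination letter is issued) gives a deadline of March 28, 1998; done March 27, 1998 — timely.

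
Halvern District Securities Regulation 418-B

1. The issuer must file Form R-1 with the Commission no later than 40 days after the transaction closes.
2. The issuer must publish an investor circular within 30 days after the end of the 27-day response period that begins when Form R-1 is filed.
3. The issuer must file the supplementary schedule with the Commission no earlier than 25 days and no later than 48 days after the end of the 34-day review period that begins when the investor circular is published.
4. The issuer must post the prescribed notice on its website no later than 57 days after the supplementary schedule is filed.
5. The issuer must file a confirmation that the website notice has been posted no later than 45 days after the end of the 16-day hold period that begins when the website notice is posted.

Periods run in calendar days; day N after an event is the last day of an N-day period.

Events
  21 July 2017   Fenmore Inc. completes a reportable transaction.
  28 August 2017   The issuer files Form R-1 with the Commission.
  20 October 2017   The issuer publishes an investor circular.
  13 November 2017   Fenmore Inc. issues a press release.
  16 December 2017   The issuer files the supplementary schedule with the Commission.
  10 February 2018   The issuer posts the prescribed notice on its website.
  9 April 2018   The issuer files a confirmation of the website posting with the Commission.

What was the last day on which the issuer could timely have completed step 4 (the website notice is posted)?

11 February 2018

Step 4 runs from 16 December 2017, when the supplementary schedule is filed. 57 days after 16 December 2017 is 11 February 2018.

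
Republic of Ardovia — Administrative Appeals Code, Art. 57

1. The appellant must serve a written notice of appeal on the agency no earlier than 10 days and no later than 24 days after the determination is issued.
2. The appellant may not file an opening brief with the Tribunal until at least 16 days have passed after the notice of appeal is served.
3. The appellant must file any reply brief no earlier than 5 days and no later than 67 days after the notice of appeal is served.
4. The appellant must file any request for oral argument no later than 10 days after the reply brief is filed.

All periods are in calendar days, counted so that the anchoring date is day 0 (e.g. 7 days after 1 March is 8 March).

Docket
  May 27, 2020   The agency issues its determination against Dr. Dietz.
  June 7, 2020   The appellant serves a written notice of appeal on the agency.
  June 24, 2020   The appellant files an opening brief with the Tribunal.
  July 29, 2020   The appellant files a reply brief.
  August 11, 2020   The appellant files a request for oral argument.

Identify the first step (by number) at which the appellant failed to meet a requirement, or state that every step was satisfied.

Step 1 — 10 and 24 days from May 27, 2020 (when the determination is issued) are June 6, 2020 and June 20, 2020 respectively; done June 7, 2020 — within the window.
Step 2 — must wait 16 days from June 7, 2020 (when the notice of appeal is served), so not before June 23, 2020; June 24, 2020 is on or after that date.
Step 3 — 5 and 67 days from June 7, 2020 (when the notice of appeal is served) are June 12, 2020 and August 13, 2020 respectively; done July 29, 2020, which is between those dates.
Step 4 — counting 10 days from July 29, 2020 (when the reply brief is filed) gives a deadline of August 8, 2020; not done until August 11, 2020, 3 days after the deadline.

Step 4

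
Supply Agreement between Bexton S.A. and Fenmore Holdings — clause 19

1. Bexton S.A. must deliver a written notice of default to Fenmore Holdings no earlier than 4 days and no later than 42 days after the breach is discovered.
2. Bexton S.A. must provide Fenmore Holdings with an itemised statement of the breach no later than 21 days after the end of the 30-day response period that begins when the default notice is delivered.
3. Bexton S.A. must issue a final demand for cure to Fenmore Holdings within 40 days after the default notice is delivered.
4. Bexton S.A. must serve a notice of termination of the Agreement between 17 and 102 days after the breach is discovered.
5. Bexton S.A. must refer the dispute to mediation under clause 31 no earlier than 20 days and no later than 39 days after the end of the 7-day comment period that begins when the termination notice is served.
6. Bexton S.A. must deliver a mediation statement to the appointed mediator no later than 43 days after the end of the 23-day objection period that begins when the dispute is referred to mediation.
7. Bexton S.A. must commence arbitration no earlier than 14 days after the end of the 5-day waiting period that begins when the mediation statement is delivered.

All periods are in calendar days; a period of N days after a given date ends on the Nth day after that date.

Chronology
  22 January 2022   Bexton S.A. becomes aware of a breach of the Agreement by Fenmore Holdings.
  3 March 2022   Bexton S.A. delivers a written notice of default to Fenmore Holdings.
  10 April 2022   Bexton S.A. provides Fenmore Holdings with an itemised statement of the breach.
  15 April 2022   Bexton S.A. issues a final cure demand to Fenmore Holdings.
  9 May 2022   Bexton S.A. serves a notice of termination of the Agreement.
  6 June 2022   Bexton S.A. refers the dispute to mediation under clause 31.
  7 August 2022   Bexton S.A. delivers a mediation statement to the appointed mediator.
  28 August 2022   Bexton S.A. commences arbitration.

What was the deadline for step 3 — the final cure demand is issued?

12 April 2022

Step 3 runs from 3 March 2022, when the default notice is delivered. 40 days after 3 March 2022 is 12 April 2022.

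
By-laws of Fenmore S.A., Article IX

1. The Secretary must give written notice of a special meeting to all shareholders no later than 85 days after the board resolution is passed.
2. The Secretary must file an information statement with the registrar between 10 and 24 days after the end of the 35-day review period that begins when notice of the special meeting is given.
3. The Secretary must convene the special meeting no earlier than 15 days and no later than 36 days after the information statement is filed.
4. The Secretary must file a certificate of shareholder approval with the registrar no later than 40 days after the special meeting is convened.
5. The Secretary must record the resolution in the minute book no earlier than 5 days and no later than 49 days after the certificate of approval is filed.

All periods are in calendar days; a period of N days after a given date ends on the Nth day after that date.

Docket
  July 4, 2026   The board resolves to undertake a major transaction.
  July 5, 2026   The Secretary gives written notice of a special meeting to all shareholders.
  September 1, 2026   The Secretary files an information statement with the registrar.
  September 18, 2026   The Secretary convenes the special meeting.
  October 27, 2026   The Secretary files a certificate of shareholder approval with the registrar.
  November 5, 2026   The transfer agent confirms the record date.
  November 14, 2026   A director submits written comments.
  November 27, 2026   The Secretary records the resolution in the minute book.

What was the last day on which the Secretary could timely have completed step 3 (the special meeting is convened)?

October 7, 2026

Step 3 runs from September 1, 2026, when the information statement is filed. The window is 15–36 days after September 1, 2026; it closes on October 7, 2026.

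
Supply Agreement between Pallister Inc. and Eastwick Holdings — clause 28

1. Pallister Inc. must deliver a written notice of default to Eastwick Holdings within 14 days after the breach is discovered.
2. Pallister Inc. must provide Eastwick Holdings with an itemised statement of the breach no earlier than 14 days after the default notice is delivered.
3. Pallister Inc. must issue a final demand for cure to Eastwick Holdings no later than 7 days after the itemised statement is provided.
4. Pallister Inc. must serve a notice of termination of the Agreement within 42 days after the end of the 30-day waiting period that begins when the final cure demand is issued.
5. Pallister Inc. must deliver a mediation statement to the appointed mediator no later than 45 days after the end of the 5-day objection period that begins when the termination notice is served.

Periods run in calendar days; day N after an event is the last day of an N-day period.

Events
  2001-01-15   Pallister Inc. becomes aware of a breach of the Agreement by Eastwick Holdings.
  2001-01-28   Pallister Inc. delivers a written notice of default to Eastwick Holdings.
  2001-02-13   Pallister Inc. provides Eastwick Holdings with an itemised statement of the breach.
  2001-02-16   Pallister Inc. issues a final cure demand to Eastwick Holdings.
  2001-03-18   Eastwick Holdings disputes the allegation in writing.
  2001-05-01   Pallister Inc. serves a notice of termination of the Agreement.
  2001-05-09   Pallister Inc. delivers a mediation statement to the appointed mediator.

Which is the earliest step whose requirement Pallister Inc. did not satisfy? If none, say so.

(1) due by 2001-01-15 + 14 days = 2001-01-29; completed 2001-01-28, before the deadline.
(2) permitted from 2001-01-28 + 14 days = 2001-02-11 onward; 2001-02-13 is on or after that date.
(3) due by 2001-02-13 + 7 days = 2001-02-20; done 2001-02-16 — timely.
(4) due by 2001-03-18 + 42 days = 2001-04-29; 2001-05-01 misses that deadline by 2 days.
Later steps need not be reached.

Step 4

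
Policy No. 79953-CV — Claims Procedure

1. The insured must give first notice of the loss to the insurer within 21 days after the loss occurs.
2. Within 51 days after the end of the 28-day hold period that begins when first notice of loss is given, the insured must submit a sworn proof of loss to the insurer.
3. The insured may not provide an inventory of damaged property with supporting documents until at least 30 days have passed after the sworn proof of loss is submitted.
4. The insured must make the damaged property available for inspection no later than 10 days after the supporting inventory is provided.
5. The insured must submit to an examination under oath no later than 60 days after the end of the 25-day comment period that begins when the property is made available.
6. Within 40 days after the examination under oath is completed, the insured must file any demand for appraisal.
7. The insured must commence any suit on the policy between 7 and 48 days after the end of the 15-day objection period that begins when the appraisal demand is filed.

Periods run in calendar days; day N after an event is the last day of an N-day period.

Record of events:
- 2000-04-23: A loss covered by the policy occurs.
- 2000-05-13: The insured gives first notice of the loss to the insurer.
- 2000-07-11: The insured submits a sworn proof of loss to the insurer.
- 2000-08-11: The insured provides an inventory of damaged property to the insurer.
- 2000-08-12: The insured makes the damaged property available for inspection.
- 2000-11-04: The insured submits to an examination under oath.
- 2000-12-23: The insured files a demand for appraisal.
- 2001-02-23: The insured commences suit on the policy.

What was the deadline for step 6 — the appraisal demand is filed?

2000-12-14

Step 6 runs from 2000-11-04, when the examination under oath is completed. 40 days after 2000-11-04 is 2000-12-14.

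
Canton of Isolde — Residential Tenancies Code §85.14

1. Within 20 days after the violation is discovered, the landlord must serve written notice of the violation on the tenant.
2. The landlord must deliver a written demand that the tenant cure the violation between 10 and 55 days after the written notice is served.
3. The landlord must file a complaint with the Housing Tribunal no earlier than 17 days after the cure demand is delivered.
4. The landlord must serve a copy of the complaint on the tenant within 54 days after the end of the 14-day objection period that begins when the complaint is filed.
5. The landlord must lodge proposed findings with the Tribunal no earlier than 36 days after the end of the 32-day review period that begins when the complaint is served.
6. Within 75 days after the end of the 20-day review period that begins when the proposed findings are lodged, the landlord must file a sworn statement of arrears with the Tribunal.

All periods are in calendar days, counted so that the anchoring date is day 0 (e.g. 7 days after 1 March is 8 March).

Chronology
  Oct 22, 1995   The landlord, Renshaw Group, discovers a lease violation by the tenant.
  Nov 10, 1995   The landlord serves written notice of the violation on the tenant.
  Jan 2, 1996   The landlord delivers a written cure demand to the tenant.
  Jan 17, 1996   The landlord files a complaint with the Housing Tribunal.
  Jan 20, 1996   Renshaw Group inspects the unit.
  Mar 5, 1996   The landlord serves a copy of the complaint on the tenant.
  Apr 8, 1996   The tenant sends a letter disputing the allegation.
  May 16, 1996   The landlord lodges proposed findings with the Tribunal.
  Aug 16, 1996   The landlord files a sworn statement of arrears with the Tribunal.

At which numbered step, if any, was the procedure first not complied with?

Step 1 — counting 20 days from Oct 22, 1995 (when the violation is discovered) gives a deadline of Nov 11, 1995; done Nov 10, 1995 — timely.
Step 2 — 10 and 55 days from Nov 10, 1995 (when the written notice is served) are Nov 20, 1995 and Jan 4, 1996 respectively; Jan 2, 1996 falls inside that range.
Step 3 — must wait 17 days from Jan 2, 1996 (when the cure demand is delivered), so not before Jan 19, 1996; Jan 17, 1996 is 2 days before the earliest permitted date.

Step 3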